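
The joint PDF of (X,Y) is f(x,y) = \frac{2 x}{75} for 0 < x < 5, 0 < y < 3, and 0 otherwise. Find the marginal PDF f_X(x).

f_X(x) = ∫_0^3 f(x,y) dy
= ∫_0^3 \frac{2 x}{75} dy
= \frac{2 x}{25} for 0 < x < 5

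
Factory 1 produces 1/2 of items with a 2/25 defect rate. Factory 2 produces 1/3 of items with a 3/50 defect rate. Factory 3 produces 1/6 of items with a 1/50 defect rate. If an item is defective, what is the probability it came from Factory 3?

Using Bayes' theorem:
P(F1) = 1/2, P(D|F1) = 2/25
P(F2) = 1/3, P(D|F2) = 3/50
P(F3) = 1/6, P(D|F3) = 1/50
P(D) = P(D|F1)P(F1) + P(D|F2)P(F2) + P(D|F3)P(F3)
     = \frac{19}{300}
P(F3|D) = P(D|F3)P(F3) / P(D)
= \frac{1}{19}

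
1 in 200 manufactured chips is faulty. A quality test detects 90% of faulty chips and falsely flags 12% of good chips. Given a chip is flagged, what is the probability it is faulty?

Let D = the rare event, + = positive/flagged.
P(D) = 1/200
P(+|D) = 90/100 = 9/10
P(+|D') = 12/100 = 3/25
P(+) = P(+|D)P(D) + P(+|D')P(D')
     = \frac{9}{10} × \frac{1}{200} + \frac{3}{25} × \frac{199}{200}
     = \frac{1239}{10000}
P(D|+) = P(+|D)P(D)/P(+) = \frac{15}{413}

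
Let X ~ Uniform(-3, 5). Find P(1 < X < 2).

P(1 < X < 2) = ∫_{1}^{2} f(x) dx
where f(x) = \frac{1}{8}
= \frac{1}{8}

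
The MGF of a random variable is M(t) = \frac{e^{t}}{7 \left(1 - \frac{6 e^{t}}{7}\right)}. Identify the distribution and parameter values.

The MGF M(t) = \frac{e^{t}}{7 \left(1 - \frac{6 e^{t}}{7}\right)} is the standard form for the Geometric distribution.
Comparing with the known MGF formula identifies: Geometric(p=1/7), X = trial number of first success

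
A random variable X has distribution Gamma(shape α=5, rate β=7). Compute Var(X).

For X ~ Gamma(shape α=5, rate β=7):
Var(X) = \frac{5}{49}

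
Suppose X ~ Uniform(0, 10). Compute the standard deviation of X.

For X ~ Uniform(0, 10):
Var(X) = \frac{25}{3}
SD(X) = √(Var(X)) = √(\frac{25}{3}) = \frac{5 \sqrt{3}}{3}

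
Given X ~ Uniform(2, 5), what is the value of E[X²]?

Using the identity E[X²] = Var(X) + (E[X])²:
E[X] = \frac{7}{2}
Var(X) = \frac{3}{4}
E[X²] = \frac{3}{4} + (\frac{7}{2})²
= 13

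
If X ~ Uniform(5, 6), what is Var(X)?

For X ~ Uniform(5, 6):
Var(X) = \frac{1}{12}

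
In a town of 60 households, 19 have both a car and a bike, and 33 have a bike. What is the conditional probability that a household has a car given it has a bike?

P(A ∩ B) = 19/60
P(B) = 33/60 = 11/20
P(A|B) = P(A ∩ B) / P(B) = (19/60) / (11/20) = 19/33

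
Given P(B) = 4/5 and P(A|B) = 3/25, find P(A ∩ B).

By definition, P(A|B) = P(A ∩ B) / P(B)
So P(A ∩ B) = P(A|B) × P(B)
= 3/25 × 4/5
= 12/125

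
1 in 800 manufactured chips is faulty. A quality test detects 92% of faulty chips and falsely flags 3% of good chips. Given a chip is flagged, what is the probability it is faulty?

Let D = the rare event, + = positive/flagged.
P(D) = 1/800
P(+|D) = 92/100 = 23/25
P(+|D') = 3/100
P(+) = P(+|D)P(D) + P(+|D')P(D')
     = \frac{23}{25} × \frac{1}{800} + \frac{3}{100} × \frac{799}{800}
     = \frac{2489}{80000}
P(D|+) = P(+|D)P(D)/P(+) = \frac{92}{2489}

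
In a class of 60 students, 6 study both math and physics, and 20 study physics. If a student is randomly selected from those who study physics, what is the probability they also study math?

P(A ∩ B) = 6/60 = 1/10
P(B) = 20/60 = 1/3
P(A|B) = P(A ∩ B) / P(B) = (1/10) / (1/3) = 3/10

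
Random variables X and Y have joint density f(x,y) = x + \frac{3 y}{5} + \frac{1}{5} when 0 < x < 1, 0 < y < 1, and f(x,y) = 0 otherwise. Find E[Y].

E[Y] = ∫_0^1 ∫_0^1 y × f(x,y) dx dy
= \frac{11}{20}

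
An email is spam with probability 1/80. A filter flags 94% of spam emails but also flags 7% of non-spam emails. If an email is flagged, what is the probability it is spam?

Let D = the rare event, + = positive/flagged.
P(D) = 1/80
P(+|D) = 94/100 = 47/50
P(+|D') = 7/100
P(+) = P(+|D)P(D) + P(+|D')P(D')
     = \frac{47}{50} × \frac{1}{80} + \frac{7}{100} × \frac{79}{80}
     = \frac{647}{8000}
P(D|+) = P(+|D)P(D)/P(+) = \frac{94}{647}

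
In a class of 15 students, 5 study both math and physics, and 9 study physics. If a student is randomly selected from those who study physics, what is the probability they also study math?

P(A ∩ B) = 5/15 = 1/3
P(B) = 9/15 = 3/5
P(A|B) = P(A ∩ B) / P(B) = (1/3) / (3/5) = 5/9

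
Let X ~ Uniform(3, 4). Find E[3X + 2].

For X ~ Uniform(3, 4):
E[X] = \frac{7}{2}
E[3X + 2] = 3 × E[X] + 2 = \frac{25}{2}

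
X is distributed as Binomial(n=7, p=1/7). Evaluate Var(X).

For X ~ Binomial(n=7, p=1/7):
Var(X) = \frac{6}{7}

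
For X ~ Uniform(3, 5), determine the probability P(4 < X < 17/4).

P(4 < X < 17/4) = ∫_{4}^{17/4} f(x) dx
where f(x) = \frac{1}{2}
= \frac{1}{8}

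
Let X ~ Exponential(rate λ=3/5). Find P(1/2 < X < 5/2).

P(1/2 < X < 5/2) = ∫_{1/2}^{5/2} f(x) dx
where f(x) = \frac{3 e^{- \frac{3 x}{5}}}{5}
= - \frac{1}{e^{\frac{3}{2}}} + e^{- \frac{3}{10}}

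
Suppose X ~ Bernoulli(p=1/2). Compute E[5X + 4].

For X ~ Bernoulli(p=1/2):
E[X] = \frac{1}{2}
E[5X + 4] = 5 × E[X] + 4 = \frac{13}{2}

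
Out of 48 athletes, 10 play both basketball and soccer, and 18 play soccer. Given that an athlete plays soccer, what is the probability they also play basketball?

P(A ∩ B) = 10/48 = 5/24
P(B) = 18/48 = 3/8
P(A|B) = P(A ∩ B) / P(B) = (5/24) / (3/8) = 5/9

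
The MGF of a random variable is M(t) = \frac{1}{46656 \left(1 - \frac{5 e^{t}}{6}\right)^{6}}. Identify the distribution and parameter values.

The MGF M(t) = \frac{1}{46656 \left(1 - \frac{5 e^{t}}{6}\right)^{6}} is the standard form for the NegativeBinomial distribution.
Comparing with the known MGF formula identifies: NegBin(r=6, p=1/6), X = failures before r-th success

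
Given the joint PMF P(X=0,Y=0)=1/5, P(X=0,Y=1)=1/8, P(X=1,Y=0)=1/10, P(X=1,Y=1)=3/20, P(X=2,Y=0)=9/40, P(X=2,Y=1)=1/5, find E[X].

First find marginal of X:
P(X=0) = 13/40
P(X=1) = 1/4
P(X=2) = 17/40
E[X] = 0 × 13/40 + 1 × 1/4 + 2 × 17/40 = 11/10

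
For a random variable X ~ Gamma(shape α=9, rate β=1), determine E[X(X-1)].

E[X(X-1)] = E[X² - X] = E[X²] - E[X]
E[X] = 9
E[X²] = Var(X) + (E[X])² = 9 + (9)² = 90
E[X(X-1)] = 90 - 9 = 81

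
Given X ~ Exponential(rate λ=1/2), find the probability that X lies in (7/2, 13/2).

P(7/2 < X < 13/2) = ∫_{7/2}^{13/2} f(x) dx
where f(x) = \frac{e^{- \frac{x}{2}}}{2}
= - \frac{1 - e^{\frac{3}{2}}}{e^{\frac{13}{4}}}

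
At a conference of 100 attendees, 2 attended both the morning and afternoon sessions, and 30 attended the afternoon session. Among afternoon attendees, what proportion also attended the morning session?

P(A ∩ B) = 2/100 = 1/50
P(B) = 30/100 = 3/10
P(A|B) = P(A ∩ B) / P(B) = (1/50) / (3/10) = 1/15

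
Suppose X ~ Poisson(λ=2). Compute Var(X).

For X ~ Poisson(λ=2):
Var(X) = 2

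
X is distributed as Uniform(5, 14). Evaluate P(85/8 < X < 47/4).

P(85/8 < X < 47/4) = ∫_{85/8}^{47/4} f(x) dx
where f(x) = \frac{1}{9}
= \frac{1}{8}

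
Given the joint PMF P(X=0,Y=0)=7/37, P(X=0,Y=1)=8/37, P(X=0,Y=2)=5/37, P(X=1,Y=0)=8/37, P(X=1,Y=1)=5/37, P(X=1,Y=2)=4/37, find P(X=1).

P(X=1) = P(X=1,Y=0) + P(X=1,Y=1) + P(X=1,Y=2)
= 8/37 + 5/37 + 4/37
= 17/37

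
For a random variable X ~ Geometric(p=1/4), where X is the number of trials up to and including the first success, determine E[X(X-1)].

E[X(X-1)] = E[X² - X] = E[X²] - E[X]
E[X] = 4
E[X²] = Var(X) + (E[X])² = 12 + (4)² = 28
E[X(X-1)] = 28 - 4 = 24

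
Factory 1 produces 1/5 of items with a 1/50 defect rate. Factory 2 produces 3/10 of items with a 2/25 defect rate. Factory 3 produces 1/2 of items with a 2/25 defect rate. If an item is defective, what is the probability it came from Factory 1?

Using Bayes' theorem:
P(F1) = 1/5, P(D|F1) = 1/50
P(F2) = 3/10, P(D|F2) = 2/25
P(F3) = 1/2, P(D|F3) = 2/25
P(D) = P(D|F1)P(F1) + P(D|F2)P(F2) + P(D|F3)P(F3)
     = \frac{17}{250}
P(F1|D) = P(D|F1)P(F1) / P(D)
= \frac{1}{17}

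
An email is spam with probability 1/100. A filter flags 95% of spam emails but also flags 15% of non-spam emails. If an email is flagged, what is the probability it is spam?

Let D = the rare event, + = positive/flagged.
P(D) = 1/100
P(+|D) = 95/100 = 19/20
P(+|D') = 15/100 = 3/20
P(+) = P(+|D)P(D) + P(+|D')P(D')
     = \frac{19}{20} × \frac{1}{100} + \frac{3}{20} × \frac{99}{100}
     = \frac{79}{500}
P(D|+) = P(+|D)P(D)/P(+) = \frac{19}{316}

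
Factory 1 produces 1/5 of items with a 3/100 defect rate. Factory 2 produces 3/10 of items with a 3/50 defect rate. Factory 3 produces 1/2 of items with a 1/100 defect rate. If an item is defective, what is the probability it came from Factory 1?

Using Bayes' theorem:
P(F1) = 1/5, P(D|F1) = 3/100
P(F2) = 3/10, P(D|F2) = 3/50
P(F3) = 1/2, P(D|F3) = 1/100
P(D) = P(D|F1)P(F1) + P(D|F2)P(F2) + P(D|F3)P(F3)
     = \frac{29}{1000}
P(F1|D) = P(D|F1)P(F1) / P(D)
= \frac{6}{29}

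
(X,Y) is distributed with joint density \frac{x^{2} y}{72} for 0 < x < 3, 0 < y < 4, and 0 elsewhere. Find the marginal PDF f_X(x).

f_X(x) = ∫_0^4 f(x,y) dy
= ∫_0^4 \frac{x^{2} y}{72} dy
= \frac{x^{2}}{9} for 0 < x < 3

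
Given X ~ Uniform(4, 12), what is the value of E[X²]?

Using the identity E[X²] = Var(X) + (E[X])²:
E[X] = 8
Var(X) = \frac{16}{3}
E[X²] = \frac{16}{3} + (8)²
= \frac{208}{3}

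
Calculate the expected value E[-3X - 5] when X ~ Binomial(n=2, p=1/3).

For X ~ Binomial(n=2, p=1/3):
E[X] = \frac{2}{3}
E[-3X - 5] = -3 × E[X] - 5 = -7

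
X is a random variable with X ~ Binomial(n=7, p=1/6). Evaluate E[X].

For X ~ Binomial(n=7, p=1/6), the expected value is:
E[X] = \frac{7}{6}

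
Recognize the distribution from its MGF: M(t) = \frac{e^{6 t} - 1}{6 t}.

The MGF M(t) = \frac{e^{6 t} - 1}{6 t} is the standard form for the Uniform distribution.
Comparing with the known MGF formula identifies: Uniform(0, 6)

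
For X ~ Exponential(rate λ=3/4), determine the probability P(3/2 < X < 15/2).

P(3/2 < X < 15/2) = ∫_{3/2}^{15/2} f(x) dx
where f(x) = \frac{3 e^{- \frac{3 x}{4}}}{4}
= - \frac{1 - e^{\frac{9}{2}}}{e^{\frac{45}{8}}}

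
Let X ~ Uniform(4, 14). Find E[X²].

Using the identity E[X²] = Var(X) + (E[X])²:
E[X] = 9
Var(X) = \frac{25}{3}
E[X²] = \frac{25}{3} + (9)²
= \frac{268}{3}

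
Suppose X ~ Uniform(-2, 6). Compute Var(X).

For X ~ Uniform(-2, 6):
Var(X) = \frac{16}{3}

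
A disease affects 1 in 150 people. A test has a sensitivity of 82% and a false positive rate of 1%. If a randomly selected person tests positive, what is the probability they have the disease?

Let D = the rare event, + = positive/flagged.
P(D) = 1/150
P(+|D) = 82/100 = 41/50
P(+|D') = 1/100
P(+) = P(+|D)P(D) + P(+|D')P(D')
     = \frac{41}{50} × \frac{1}{150} + \frac{1}{100} × \frac{149}{150}
     = \frac{77}{5000}
P(D|+) = P(+|D)P(D)/P(+) = \frac{82}{231}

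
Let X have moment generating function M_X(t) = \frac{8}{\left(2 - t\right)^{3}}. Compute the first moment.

To find E[X], compute M^(1)(0):
M^(1)(t) = \frac{24}{\left(2 - t\right)^{4}}
M^(1)(0) = \frac{3}{2}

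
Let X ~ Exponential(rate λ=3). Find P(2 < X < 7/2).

P(2 < X < 7/2) = ∫_{2}^{7/2} f(x) dx
where f(x) = 3 e^{- 3 x}
= - \frac{1}{e^{\frac{21}{2}}} + e^{-6}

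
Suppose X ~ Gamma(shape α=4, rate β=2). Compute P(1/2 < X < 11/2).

P(1/2 < X < 11/2) = ∫_{1/2}^{11/2} f(x) dx
where f(x) = \frac{8 x^{3} e^{- 2 x}}{3}
= \frac{-883 + 8 e^{10}}{3 e^{11}}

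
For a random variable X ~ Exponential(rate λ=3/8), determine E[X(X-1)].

E[X(X-1)] = E[X² - X] = E[X²] - E[X]
E[X] = \frac{8}{3}
E[X²] = Var(X) + (E[X])² = \frac{64}{9} + (\frac{8}{3})² = \frac{128}{9}
E[X(X-1)] = \frac{128}{9} - \frac{8}{3} = \frac{104}{9}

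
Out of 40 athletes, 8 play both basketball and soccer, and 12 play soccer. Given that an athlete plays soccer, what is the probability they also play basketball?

P(A ∩ B) = 8/40 = 1/5
P(B) = 12/40 = 3/10
P(A|B) = P(A ∩ B) / P(B) = (1/5) / (3/10) = 2/3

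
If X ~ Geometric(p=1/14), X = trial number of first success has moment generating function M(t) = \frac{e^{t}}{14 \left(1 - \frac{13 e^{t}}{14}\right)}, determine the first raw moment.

To find E[X], compute M^(1)(0):
M^(1)(t) = \frac{e^{t}}{14 \left(1 - \frac{13 e^{t}}{14}\right)} + \frac{13 e^{2 t}}{196 \left(1 - \frac{13 e^{t}}{14}\right)^{2}}
M^(1)(0) = 14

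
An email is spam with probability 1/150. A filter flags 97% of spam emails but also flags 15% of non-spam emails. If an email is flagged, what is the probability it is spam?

Let D = the rare event, + = positive/flagged.
P(D) = 1/150
P(+|D) = 97/100
P(+|D') = 15/100 = 3/20
P(+) = P(+|D)P(D) + P(+|D')P(D')
     = \frac{97}{100} × \frac{1}{150} + \frac{3}{20} × \frac{149}{150}
     = \frac{583}{3750}
P(D|+) = P(+|D)P(D)/P(+) = \frac{97}{2332}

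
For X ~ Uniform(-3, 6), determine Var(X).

For X ~ Uniform(-3, 6):
Var(X) = \frac{27}{4}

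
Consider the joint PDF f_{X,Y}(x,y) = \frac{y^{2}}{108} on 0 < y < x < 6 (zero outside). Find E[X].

f_X(x) = ∫_0^x \frac{y^{2}}{108} dy = \frac{x^{3}}{324}
E[X] = ∫_0^6 x × (\frac{x^{3}}{324}) dx = \frac{24}{5}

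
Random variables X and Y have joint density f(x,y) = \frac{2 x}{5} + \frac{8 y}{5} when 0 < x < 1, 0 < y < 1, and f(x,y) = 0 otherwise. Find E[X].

E[X] = ∫_0^1 ∫_0^1 x × f(x,y) dy dx
= ∫_0^1 ∫_0^1 x × (\frac{2 x}{5} + \frac{8 y}{5}) dy dx
= \frac{8}{15}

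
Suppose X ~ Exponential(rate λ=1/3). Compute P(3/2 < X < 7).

P(3/2 < X < 7) = ∫_{3/2}^{7} f(x) dx
where f(x) = \frac{e^{- \frac{x}{3}}}{3}
= - \frac{1}{e^{\frac{7}{3}}} + e^{- \frac{1}{2}}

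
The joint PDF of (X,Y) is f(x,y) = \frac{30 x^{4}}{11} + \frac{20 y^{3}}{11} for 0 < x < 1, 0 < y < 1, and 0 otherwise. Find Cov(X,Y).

E[XY] = ∫∫ xy × f(x,y) dx dy = \frac{9}{22}
E[X] = \frac{15}{22}
E[Y] = \frac{7}{11}
Cov(X,Y) = E[XY] - E[X]E[Y] = - \frac{3}{121}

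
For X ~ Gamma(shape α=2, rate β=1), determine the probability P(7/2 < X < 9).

P(7/2 < X < 9) = ∫_{7/2}^{9} f(x) dx
where f(x) = x e^{- x}
= - \frac{10}{e^{9}} + \frac{9}{2 e^{\frac{7}{2}}}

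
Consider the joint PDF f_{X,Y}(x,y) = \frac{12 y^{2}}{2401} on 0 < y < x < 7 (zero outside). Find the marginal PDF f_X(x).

f_X(x) = ∫_0^x \frac{12 y^{2}}{2401} dy = \frac{4 x^{3}}{2401}
for 0 < x < 7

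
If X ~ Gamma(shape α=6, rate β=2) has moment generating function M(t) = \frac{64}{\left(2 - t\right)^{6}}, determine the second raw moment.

To find E[X^2], compute M^(2)(0):
M^(1)(t) = \frac{384}{\left(2 - t\right)^{7}}
M^(2)(t) = \frac{2688}{\left(2 - t\right)^{8}}
M^(2)(0) = \frac{21}{2}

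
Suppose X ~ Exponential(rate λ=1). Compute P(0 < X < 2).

P(0 < X < 2) = ∫_{0}^{2} f(x) dx
where f(x) = e^{- x}
= 1 - e^{-2}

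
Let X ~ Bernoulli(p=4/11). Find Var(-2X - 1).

For X ~ Bernoulli(p=4/11):
Var(X) = \frac{28}{121}
Var(-2X - 1) = (-2)² × Var(X) = 4 × \frac{28}{121} = \frac{112}{121}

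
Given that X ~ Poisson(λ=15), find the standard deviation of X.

For X ~ Poisson(λ=15):
Var(X) = 15
SD(X) = √(Var(X)) = √(15) = \sqrt{15}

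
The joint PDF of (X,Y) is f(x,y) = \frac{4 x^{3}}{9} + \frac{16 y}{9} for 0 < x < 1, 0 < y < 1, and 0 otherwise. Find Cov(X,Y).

E[XY] = ∫∫ xy × f(x,y) dx dy = \frac{46}{135}
E[X] = \frac{8}{15}
E[Y] = \frac{35}{54}
Cov(X,Y) = E[XY] - E[X]E[Y] = - \frac{2}{405}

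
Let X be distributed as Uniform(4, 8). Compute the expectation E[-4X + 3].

For X ~ Uniform(4, 8):
E[X] = 6
E[-4X + 3] = -4 × E[X] + 3 = -21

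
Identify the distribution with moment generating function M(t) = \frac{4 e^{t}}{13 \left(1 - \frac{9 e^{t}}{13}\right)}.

The MGF M(t) = \frac{4 e^{t}}{13 \left(1 - \frac{9 e^{t}}{13}\right)} is the standard form for the Geometric distribution.
Comparing with the known MGF formula identifies: Geometric(p=4/13), X = trial number of first success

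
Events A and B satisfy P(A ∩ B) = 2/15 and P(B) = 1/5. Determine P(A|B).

P(A|B) = P(A ∩ B) / P(B)
= (2/15) / (1/5)
= 2/3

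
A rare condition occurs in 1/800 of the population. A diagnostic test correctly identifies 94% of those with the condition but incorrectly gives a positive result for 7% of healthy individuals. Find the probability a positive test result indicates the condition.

Let D = the rare event, + = positive/flagged.
P(D) = 1/800
P(+|D) = 94/100 = 47/50
P(+|D') = 7/100
P(+) = P(+|D)P(D) + P(+|D')P(D')
     = \frac{47}{50} × \frac{1}{800} + \frac{7}{100} × \frac{799}{800}
     = \frac{5687}{80000}
P(D|+) = P(+|D)P(D)/P(+) = \frac{2}{121}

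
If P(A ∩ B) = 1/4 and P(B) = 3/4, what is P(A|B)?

P(A|B) = P(A ∩ B) / P(B)
= (1/4) / (3/4)
= 1/3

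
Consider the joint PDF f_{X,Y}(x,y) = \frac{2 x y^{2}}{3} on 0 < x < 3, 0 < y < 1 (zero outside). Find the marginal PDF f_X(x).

f_X(x) = ∫_0^1 f(x,y) dy
= ∫_0^1 \frac{2 x y^{2}}{3} dy
= \frac{2 x}{9} for 0 < x < 3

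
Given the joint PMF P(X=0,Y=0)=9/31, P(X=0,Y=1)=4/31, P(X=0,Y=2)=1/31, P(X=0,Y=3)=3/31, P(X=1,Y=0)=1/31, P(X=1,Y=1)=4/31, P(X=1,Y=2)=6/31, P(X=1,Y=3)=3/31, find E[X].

First find marginal of X:
P(X=0) = 17/31
P(X=1) = 14/31
E[X] = 0 × 17/31 + 1 × 14/31 = 14/31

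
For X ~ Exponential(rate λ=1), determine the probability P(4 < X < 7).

P(4 < X < 7) = ∫_{4}^{7} f(x) dx
where f(x) = e^{- x}
= - \frac{1 - e^{3}}{e^{7}}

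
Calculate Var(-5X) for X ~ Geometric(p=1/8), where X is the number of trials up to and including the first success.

For X ~ Geometric(p=1/8), where X is the number of trials up to and including the first success:
Var(X) = 56
Var(-5X) = (-5)² × Var(X) = 25 × 56 = 1400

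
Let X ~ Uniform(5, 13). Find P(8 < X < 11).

P(8 < X < 11) = ∫_{8}^{11} f(x) dx
where f(x) = \frac{1}{8}
= \frac{3}{8}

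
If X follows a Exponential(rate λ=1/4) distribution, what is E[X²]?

Using the identity E[X²] = Var(X) + (E[X])²:
E[X] = 4
Var(X) = 16
E[X²] = 16 + (4)²
= 32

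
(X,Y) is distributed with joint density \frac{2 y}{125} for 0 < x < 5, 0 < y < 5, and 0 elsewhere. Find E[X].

f_X(x) = ∫_0^5 \frac{2 y}{125} dy = \frac{1}{5}
E[X] = ∫_0^5 x × (\frac{1}{5}) dx = \frac{5}{2}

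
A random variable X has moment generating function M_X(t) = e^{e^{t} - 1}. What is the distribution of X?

The MGF M(t) = e^{e^{t} - 1} is the standard form for the Poisson distribution.
Comparing with the known MGF formula identifies: Poisson(λ=1)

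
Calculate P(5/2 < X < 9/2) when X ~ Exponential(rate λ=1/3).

P(5/2 < X < 9/2) = ∫_{5/2}^{9/2} f(x) dx
where f(x) = \frac{e^{- \frac{x}{3}}}{3}
= - \frac{1}{e^{\frac{3}{2}}} + e^{- \frac{5}{6}}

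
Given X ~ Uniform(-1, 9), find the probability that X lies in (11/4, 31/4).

P(11/4 < X < 31/4) = ∫_{11/4}^{31/4} f(x) dx
where f(x) = \frac{1}{10}
= \frac{1}{2}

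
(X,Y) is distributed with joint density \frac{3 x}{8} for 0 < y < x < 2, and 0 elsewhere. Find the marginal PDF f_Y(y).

f_Y(y) = ∫_y^2 \frac{3 x}{8} dx = \frac{3}{4} - \frac{3 y^{2}}{16}
for 0 < y < 2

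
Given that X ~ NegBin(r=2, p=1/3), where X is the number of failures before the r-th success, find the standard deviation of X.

For X ~ NegBin(r=2, p=1/3), where X is the number of failures before the r-th success:
Var(X) = 12
SD(X) = √(Var(X)) = √(12) = 2 \sqrt{3}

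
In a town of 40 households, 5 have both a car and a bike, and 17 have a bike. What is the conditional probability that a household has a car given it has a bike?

P(A ∩ B) = 5/40 = 1/8
P(B) = 17/40
P(A|B) = P(A ∩ B) / P(B) = (1/8) / (17/40) = 5/17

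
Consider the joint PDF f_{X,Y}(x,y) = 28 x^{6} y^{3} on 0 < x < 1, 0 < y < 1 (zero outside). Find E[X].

E[X] = ∫_0^1 ∫_0^1 x × f(x,y) dy dx
= ∫_0^1 ∫_0^1 x × (28 x^{6} y^{3}) dy dx
= \frac{7}{8}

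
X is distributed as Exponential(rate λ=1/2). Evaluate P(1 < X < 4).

P(1 < X < 4) = ∫_{1}^{4} f(x) dx
where f(x) = \frac{e^{- \frac{x}{2}}}{2}
= - \frac{1}{e^{2}} + e^{- \frac{1}{2}}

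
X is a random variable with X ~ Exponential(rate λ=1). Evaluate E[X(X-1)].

E[X(X-1)] = E[X² - X] = E[X²] - E[X]
E[X] = 1
E[X²] = Var(X) + (E[X])² = 1 + (1)² = 2
E[X(X-1)] = 2 - 1 = 1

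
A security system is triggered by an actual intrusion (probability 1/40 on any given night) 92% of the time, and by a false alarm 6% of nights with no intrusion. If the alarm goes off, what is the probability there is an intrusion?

Let D = the rare event, + = positive/flagged.
P(D) = 1/40
P(+|D) = 92/100 = 23/25
P(+|D') = 6/100 = 3/50
P(+) = P(+|D)P(D) + P(+|D')P(D')
     = \frac{23}{25} × \frac{1}{40} + \frac{3}{50} × \frac{39}{40}
     = \frac{163}{2000}
P(D|+) = P(+|D)P(D)/P(+) = \frac{46}{163}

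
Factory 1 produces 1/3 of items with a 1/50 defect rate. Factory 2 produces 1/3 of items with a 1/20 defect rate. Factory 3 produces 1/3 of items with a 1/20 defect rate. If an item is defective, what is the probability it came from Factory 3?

Using Bayes' theorem:
P(F1) = 1/3, P(D|F1) = 1/50
P(F2) = 1/3, P(D|F2) = 1/20
P(F3) = 1/3, P(D|F3) = 1/20
P(D) = P(D|F1)P(F1) + P(D|F2)P(F2) + P(D|F3)P(F3)
     = \frac{1}{25}
P(F3|D) = P(D|F3)P(F3) / P(D)
= \frac{5}{12}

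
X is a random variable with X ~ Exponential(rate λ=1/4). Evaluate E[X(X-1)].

E[X(X-1)] = E[X² - X] = E[X²] - E[X]
E[X] = 4
E[X²] = Var(X) + (E[X])² = 16 + (4)² = 32
E[X(X-1)] = 32 - 4 = 28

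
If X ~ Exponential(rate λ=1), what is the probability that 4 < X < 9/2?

P(4 < X < 9/2) = ∫_{4}^{9/2} f(x) dx
where f(x) = e^{- x}
= - \frac{1}{e^{\frac{9}{2}}} + e^{-4}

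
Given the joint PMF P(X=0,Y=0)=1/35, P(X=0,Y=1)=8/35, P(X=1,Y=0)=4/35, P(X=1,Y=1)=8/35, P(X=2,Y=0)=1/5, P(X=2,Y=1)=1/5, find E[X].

First find marginal of X:
P(X=0) = 9/35
P(X=1) = 12/35
P(X=2) = 2/5
E[X] = 0 × 9/35 + 1 × 12/35 + 2 × 2/5 = 8/7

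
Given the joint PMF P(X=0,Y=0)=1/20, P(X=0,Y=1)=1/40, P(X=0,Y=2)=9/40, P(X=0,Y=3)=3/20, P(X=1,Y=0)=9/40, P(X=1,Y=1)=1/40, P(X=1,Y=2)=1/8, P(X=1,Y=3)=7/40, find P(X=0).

P(X=0) = P(X=0,Y=0) + P(X=0,Y=1) + P(X=0,Y=2) + P(X=0,Y=3)
= 1/20 + 1/40 + 9/40 + 3/20
= 9/20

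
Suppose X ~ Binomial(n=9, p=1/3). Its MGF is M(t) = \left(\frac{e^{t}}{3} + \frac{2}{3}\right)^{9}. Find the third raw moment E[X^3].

To find E[X^3], compute M^(3)(0):
M^(1)(t) = 3 \left(\frac{e^{t}}{3} + \frac{2}{3}\right)^{8} e^{t}
M^(2)(t) = 3 \left(\frac{e^{t}}{3} + \frac{2}{3}\right)^{8} e^{t} + 8 \left(\frac{e^{t}}{3} + \frac{2}{3}\right)^{7} e^{2 t}
M^(3)(t) = 3 \left(\frac{e^{t}}{3} + \frac{2}{3}\right)^{8} e^{t} + 24 \left(\frac{e^{t}}{3} + \frac{2}{3}\right)^{7} e^{2 t} + \frac{56 \left(\frac{e^{t}}{3} + \frac{2}{3}\right)^{6} e^{3 t}}{3}
M^(3)(0) = \frac{137}{3}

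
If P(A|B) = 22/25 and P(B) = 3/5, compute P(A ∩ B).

By definition, P(A|B) = P(A ∩ B) / P(B)
So P(A ∩ B) = P(A|B) × P(B)
= 22/25 × 3/5
= 66/125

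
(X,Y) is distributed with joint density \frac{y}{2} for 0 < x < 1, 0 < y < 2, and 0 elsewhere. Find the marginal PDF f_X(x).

f_X(x) = ∫_0^2 f(x,y) dy
= ∫_0^2 \frac{y}{2} dy
= 1 for 0 < x < 1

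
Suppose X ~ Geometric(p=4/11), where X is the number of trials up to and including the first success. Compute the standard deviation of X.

For X ~ Geometric(p=4/11), where X is the number of trials up to and including the first success:
Var(X) = \frac{77}{16}
SD(X) = √(Var(X)) = √(\frac{77}{16}) = \frac{\sqrt{77}}{4}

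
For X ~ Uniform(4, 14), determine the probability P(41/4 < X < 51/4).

P(41/4 < X < 51/4) = ∫_{41/4}^{51/4} f(x) dx
where f(x) = \frac{1}{10}
= \frac{1}{4}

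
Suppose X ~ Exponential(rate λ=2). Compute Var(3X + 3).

For X ~ Exponential(rate λ=2):
Var(X) = \frac{1}{4}
Var(3X + 3) = (3)² × Var(X) = 9 × \frac{1}{4} = \frac{9}{4}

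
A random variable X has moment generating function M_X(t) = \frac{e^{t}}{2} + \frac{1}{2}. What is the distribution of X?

The MGF M(t) = \frac{e^{t}}{2} + \frac{1}{2} is the standard form for the Bernoulli distribution.
Comparing with the known MGF formula identifies: Bernoulli(p=1/2)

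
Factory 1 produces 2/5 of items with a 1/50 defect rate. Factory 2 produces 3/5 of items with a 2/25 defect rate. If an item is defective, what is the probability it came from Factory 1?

Using Bayes' theorem:
P(F1) = 2/5, P(D|F1) = 1/50
P(F2) = 3/5, P(D|F2) = 2/25
P(D) = P(D|F1)P(F1) + P(D|F2)P(F2)
     = \frac{7}{125}
P(F1|D) = P(D|F1)P(F1) / P(D)
= \frac{1}{7}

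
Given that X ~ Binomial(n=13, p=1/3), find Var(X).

For X ~ Binomial(n=13, p=1/3):
Var(X) = \frac{26}{9}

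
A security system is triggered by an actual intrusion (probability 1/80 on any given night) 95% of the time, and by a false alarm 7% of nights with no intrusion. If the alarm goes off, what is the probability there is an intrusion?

Let D = the rare event, + = positive/flagged.
P(D) = 1/80
P(+|D) = 95/100 = 19/20
P(+|D') = 7/100
P(+) = P(+|D)P(D) + P(+|D')P(D')
     = \frac{19}{20} × \frac{1}{80} + \frac{7}{100} × \frac{79}{80}
     = \frac{81}{1000}
P(D|+) = P(+|D)P(D)/P(+) = \frac{95}{648}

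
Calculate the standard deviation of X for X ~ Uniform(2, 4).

For X ~ Uniform(2, 4):
Var(X) = \frac{1}{3}
SD(X) = √(Var(X)) = √(\frac{1}{3}) = \frac{\sqrt{3}}{3}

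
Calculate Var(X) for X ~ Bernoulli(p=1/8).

For X ~ Bernoulli(p=1/8):
Var(X) = \frac{7}{64}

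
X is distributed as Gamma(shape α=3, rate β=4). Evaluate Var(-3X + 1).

For X ~ Gamma(shape α=3, rate β=4):
Var(X) = \frac{3}{16}
Var(-3X + 1) = (-3)² × Var(X) = 9 × \frac{3}{16} = \frac{27}{16}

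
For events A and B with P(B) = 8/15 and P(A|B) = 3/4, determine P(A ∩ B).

By definition, P(A|B) = P(A ∩ B) / P(B)
So P(A ∩ B) = P(A|B) × P(B)
= 3/4 × 8/15
= 2/5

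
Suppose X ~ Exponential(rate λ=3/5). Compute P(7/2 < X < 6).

P(7/2 < X < 6) = ∫_{7/2}^{6} f(x) dx
where f(x) = \frac{3 e^{- \frac{3 x}{5}}}{5}
= - \frac{1}{e^{\frac{18}{5}}} + e^{- \frac{21}{10}}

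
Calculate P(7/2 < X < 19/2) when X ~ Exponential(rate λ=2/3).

P(7/2 < X < 19/2) = ∫_{7/2}^{19/2} f(x) dx
where f(x) = \frac{2 e^{- \frac{2 x}{3}}}{3}
= - \frac{1 - e^{4}}{e^{\frac{19}{3}}}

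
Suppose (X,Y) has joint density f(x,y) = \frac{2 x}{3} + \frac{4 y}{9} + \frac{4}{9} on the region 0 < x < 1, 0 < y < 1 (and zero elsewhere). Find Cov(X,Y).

E[XY] = ∫∫ xy × f(x,y) dx dy = \frac{8}{27}
E[X] = \frac{5}{9}
E[Y] = \frac{29}{54}
Cov(X,Y) = E[XY] - E[X]E[Y] = - \frac{1}{486}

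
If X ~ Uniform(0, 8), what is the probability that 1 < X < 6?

P(1 < X < 6) = ∫_{1}^{6} f(x) dx
where f(x) = \frac{1}{8}
= \frac{5}{8}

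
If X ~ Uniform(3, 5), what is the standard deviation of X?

For X ~ Uniform(3, 5):
Var(X) = \frac{1}{3}
SD(X) = √(Var(X)) = √(\frac{1}{3}) = \frac{\sqrt{3}}{3}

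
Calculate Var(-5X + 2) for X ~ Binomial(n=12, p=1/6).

For X ~ Binomial(n=12, p=1/6):
Var(X) = \frac{5}{3}
Var(-5X + 2) = (-5)² × Var(X) = 25 × \frac{5}{3} = \frac{125}{3}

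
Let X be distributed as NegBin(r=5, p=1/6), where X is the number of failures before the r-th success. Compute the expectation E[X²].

Using the identity E[X²] = Var(X) + (E[X])²:
E[X] = 25
Var(X) = 150
E[X²] = 150 + (25)²
= 775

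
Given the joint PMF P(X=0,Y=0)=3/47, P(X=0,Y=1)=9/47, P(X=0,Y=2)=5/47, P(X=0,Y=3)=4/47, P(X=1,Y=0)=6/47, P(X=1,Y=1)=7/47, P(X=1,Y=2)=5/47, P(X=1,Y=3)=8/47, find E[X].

First find marginal of X:
P(X=0) = 21/47
P(X=1) = 26/47
E[X] = 0 × 21/47 + 1 × 26/47 = 26/47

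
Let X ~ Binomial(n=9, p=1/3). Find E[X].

For X ~ Binomial(n=9, p=1/3), the expected value is:
E[X] = 3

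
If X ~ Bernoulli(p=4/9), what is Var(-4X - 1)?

For X ~ Bernoulli(p=4/9):
Var(X) = \frac{20}{81}
Var(-4X - 1) = (-4)² × Var(X) = 16 × \frac{20}{81} = \frac{320}{81}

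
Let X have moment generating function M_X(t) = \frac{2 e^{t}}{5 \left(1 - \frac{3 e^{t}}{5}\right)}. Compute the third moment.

To find E[X^3], compute M^(3)(0):
M^(1)(t) = \frac{2 e^{t}}{5 \left(1 - \frac{3 e^{t}}{5}\right)} + \frac{6 e^{2 t}}{25 \left(1 - \frac{3 e^{t}}{5}\right)^{2}}
M^(2)(t) = \frac{2 e^{t}}{5 \left(1 - \frac{3 e^{t}}{5}\right)} + \frac{18 e^{2 t}}{25 \left(1 - \frac{3 e^{t}}{5}\right)^{2}} + \frac{36 e^{3 t}}{125 \left(1 - \frac{3 e^{t}}{5}\right)^{3}}
M^(3)(t) = \frac{2 e^{t}}{5 \left(1 - \frac{3 e^{t}}{5}\right)} + \frac{42 e^{2 t}}{25 \left(1 - \frac{3 e^{t}}{5}\right)^{2}} + \frac{216 e^{3 t}}{125 \left(1 - \frac{3 e^{t}}{5}\right)^{3}} + \frac{324 e^{4 t}}{625 \left(1 - \frac{3 e^{t}}{5}\right)^{4}}
M^(3)(0) = \frac{235}{4}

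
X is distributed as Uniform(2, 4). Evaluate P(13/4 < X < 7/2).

P(13/4 < X < 7/2) = ∫_{13/4}^{7/2} f(x) dx
where f(x) = \frac{1}{2}
= \frac{1}{8}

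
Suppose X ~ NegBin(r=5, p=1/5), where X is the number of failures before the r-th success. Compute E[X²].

Using the identity E[X²] = Var(X) + (E[X])²:
E[X] = 20
Var(X) = 100
E[X²] = 100 + (20)²
= 500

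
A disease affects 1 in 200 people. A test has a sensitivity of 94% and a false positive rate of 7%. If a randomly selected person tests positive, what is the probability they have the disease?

Let D = the rare event, + = positive/flagged.
P(D) = 1/200
P(+|D) = 94/100 = 47/50
P(+|D') = 7/100
P(+) = P(+|D)P(D) + P(+|D')P(D')
     = \frac{47}{50} × \frac{1}{200} + \frac{7}{100} × \frac{199}{200}
     = \frac{1487}{20000}
P(D|+) = P(+|D)P(D)/P(+) = \frac{94}{1487}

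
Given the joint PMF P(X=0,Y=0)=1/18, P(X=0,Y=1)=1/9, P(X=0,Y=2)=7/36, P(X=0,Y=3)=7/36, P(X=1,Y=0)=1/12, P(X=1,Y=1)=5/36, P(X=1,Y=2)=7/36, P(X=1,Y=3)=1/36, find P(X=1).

P(X=1) = P(X=1,Y=0) + P(X=1,Y=1) + P(X=1,Y=2) + P(X=1,Y=3)
= 1/12 + 5/36 + 7/36 + 1/36
= 4/9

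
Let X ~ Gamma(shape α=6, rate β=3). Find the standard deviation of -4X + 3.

For X ~ Gamma(shape α=6, rate β=3):
Var(X) = \frac{2}{3}
SD(X) = √(Var(X)) = √(\frac{2}{3}) = \frac{\sqrt{6}}{3}
SD(-4X + 3) = |-4| × SD(X) = 4 × \frac{\sqrt{6}}{3} = \frac{4 \sqrt{6}}{3}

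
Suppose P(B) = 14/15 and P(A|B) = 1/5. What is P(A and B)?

By definition, P(A|B) = P(A ∩ B) / P(B)
So P(A ∩ B) = P(A|B) × P(B)
= 1/5 × 14/15
= 14/75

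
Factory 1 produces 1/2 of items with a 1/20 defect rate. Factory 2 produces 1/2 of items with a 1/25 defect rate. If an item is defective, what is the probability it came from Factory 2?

Using Bayes' theorem:
P(F1) = 1/2, P(D|F1) = 1/20
P(F2) = 1/2, P(D|F2) = 1/25
P(D) = P(D|F1)P(F1) + P(D|F2)P(F2)
     = \frac{9}{200}
P(F2|D) = P(D|F2)P(F2) / P(D)
= \frac{4}{9}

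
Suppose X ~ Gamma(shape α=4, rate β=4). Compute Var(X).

For X ~ Gamma(shape α=4, rate β=4):
Var(X) = \frac{1}{4}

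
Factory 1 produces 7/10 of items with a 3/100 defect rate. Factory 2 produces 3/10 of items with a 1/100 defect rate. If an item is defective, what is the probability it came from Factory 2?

Using Bayes' theorem:
P(F1) = 7/10, P(D|F1) = 3/100
P(F2) = 3/10, P(D|F2) = 1/100
P(D) = P(D|F1)P(F1) + P(D|F2)P(F2)
     = \frac{3}{125}
P(F2|D) = P(D|F2)P(F2) / P(D)
= \frac{1}{8}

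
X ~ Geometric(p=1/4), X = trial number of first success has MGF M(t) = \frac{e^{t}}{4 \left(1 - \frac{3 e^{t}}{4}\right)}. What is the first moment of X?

To find E[X], compute M^(1)(0):
M^(1)(t) = \frac{e^{t}}{4 \left(1 - \frac{3 e^{t}}{4}\right)} + \frac{3 e^{2 t}}{16 \left(1 - \frac{3 e^{t}}{4}\right)^{2}}
M^(1)(0) = 4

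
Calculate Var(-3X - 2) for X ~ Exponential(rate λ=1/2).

For X ~ Exponential(rate λ=1/2):
Var(X) = 4
Var(-3X - 2) = (-3)² × Var(X) = 9 × 4 = 36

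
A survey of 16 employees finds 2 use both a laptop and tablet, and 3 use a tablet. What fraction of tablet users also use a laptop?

P(A ∩ B) = 2/16 = 1/8
P(B) = 3/16
P(A|B) = P(A ∩ B) / P(B) = (1/8) / (3/16) = 2/3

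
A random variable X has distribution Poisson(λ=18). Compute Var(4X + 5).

For X ~ Poisson(λ=18):
Var(X) = 18
Var(4X + 5) = (4)² × Var(X) = 16 × 18 = 288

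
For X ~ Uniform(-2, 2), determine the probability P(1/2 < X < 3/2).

P(1/2 < X < 3/2) = ∫_{1/2}^{3/2} f(x) dx
where f(x) = \frac{1}{4}
= \frac{1}{4}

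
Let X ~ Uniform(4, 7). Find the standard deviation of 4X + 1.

For X ~ Uniform(4, 7):
Var(X) = \frac{3}{4}
SD(X) = √(Var(X)) = √(\frac{3}{4}) = \frac{\sqrt{3}}{2}
SD(4X + 1) = |4| × SD(X) = 4 × \frac{\sqrt{3}}{2} = 2 \sqrt{3}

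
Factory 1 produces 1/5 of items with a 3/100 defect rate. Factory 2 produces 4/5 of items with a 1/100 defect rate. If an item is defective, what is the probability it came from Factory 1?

Using Bayes' theorem:
P(F1) = 1/5, P(D|F1) = 3/100
P(F2) = 4/5, P(D|F2) = 1/100
P(D) = P(D|F1)P(F1) + P(D|F2)P(F2)
     = \frac{7}{500}
P(F1|D) = P(D|F1)P(F1) / P(D)
= \frac{3}{7}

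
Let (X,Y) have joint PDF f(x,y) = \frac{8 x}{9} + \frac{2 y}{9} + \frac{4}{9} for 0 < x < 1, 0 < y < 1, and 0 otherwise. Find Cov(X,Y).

E[XY] = ∫∫ xy × f(x,y) dx dy = \frac{8}{27}
E[X] = \frac{31}{54}
E[Y] = \frac{14}{27}
Cov(X,Y) = E[XY] - E[X]E[Y] = - \frac{1}{729}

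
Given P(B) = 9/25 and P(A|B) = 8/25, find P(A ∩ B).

By definition, P(A|B) = P(A ∩ B) / P(B)
So P(A ∩ B) = P(A|B) × P(B)
= 8/25 × 9/25
= 72/625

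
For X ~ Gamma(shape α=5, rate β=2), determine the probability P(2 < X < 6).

P(2 < X < 6) = ∫_{2}^{6} f(x) dx
where f(x) = \frac{4 x^{4} e^{- 2 x}}{3}
= \frac{-3711 + 103 e^{8}}{3 e^{12}}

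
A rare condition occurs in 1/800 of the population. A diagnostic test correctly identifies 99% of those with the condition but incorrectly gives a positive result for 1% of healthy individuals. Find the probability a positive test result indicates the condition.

Let D = the rare event, + = positive/flagged.
P(D) = 1/800
P(+|D) = 99/100
P(+|D') = 1/100
P(+) = P(+|D)P(D) + P(+|D')P(D')
     = \frac{99}{100} × \frac{1}{800} + \frac{1}{100} × \frac{799}{800}
     = \frac{449}{40000}
P(D|+) = P(+|D)P(D)/P(+) = \frac{99}{898}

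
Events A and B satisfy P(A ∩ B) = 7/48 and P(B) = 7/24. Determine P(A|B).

P(A|B) = P(A ∩ B) / P(B)
= (7/48) / (7/24)
= 1/2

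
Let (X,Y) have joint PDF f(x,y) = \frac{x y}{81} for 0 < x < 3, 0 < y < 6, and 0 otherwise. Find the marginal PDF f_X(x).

f_X(x) = ∫_0^6 f(x,y) dy
= ∫_0^6 \frac{x y}{81} dy
= \frac{2 x}{9} for 0 < x < 3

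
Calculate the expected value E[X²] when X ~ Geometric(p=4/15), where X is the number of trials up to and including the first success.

Using the identity E[X²] = Var(X) + (E[X])²:
E[X] = \frac{15}{4}
Var(X) = \frac{165}{16}
E[X²] = \frac{165}{16} + (\frac{15}{4})²
= \frac{195}{8}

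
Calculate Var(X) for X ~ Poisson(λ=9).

For X ~ Poisson(λ=9):
Var(X) = 9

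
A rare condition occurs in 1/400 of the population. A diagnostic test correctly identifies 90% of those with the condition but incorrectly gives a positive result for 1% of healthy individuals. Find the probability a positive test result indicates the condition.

Let D = the rare event, + = positive/flagged.
P(D) = 1/400
P(+|D) = 90/100 = 9/10
P(+|D') = 1/100
P(+) = P(+|D)P(D) + P(+|D')P(D')
     = \frac{9}{10} × \frac{1}{400} + \frac{1}{100} × \frac{399}{400}
     = \frac{489}{40000}
P(D|+) = P(+|D)P(D)/P(+) = \frac{30}{163}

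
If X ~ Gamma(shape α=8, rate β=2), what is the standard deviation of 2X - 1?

For X ~ Gamma(shape α=8, rate β=2):
Var(X) = 2
SD(X) = √(Var(X)) = √(2) = \sqrt{2}
SD(2X - 1) = |2| × SD(X) = 2 × \sqrt{2} = 2 \sqrt{2}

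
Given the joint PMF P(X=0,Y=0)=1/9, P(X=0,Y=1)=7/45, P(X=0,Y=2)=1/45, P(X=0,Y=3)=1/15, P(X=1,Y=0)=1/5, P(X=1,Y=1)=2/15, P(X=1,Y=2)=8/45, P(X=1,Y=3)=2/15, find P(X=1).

P(X=1) = P(X=1,Y=0) + P(X=1,Y=1) + P(X=1,Y=2) + P(X=1,Y=3)
= 1/5 + 2/15 + 8/45 + 2/15
= 29/45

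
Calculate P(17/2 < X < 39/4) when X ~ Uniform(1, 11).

P(17/2 < X < 39/4) = ∫_{17/2}^{39/4} f(x) dx
where f(x) = \frac{1}{10}
= \frac{1}{8}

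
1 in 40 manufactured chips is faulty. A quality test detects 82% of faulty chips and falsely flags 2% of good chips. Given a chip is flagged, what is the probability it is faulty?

Let D = the rare event, + = positive/flagged.
P(D) = 1/40
P(+|D) = 82/100 = 41/50
P(+|D') = 2/100 = 1/50
P(+) = P(+|D)P(D) + P(+|D')P(D')
     = \frac{41}{50} × \frac{1}{40} + \frac{1}{50} × \frac{39}{40}
     = \frac{1}{25}
P(D|+) = P(+|D)P(D)/P(+) = \frac{41}{80}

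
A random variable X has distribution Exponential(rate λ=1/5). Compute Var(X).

For X ~ Exponential(rate λ=1/5):
Var(X) = 25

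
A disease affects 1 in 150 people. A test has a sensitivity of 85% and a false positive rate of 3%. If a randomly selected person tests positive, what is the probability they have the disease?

Let D = the rare event, + = positive/flagged.
P(D) = 1/150
P(+|D) = 85/100 = 17/20
P(+|D') = 3/100
P(+) = P(+|D)P(D) + P(+|D')P(D')
     = \frac{17}{20} × \frac{1}{150} + \frac{3}{100} × \frac{149}{150}
     = \frac{133}{3750}
P(D|+) = P(+|D)P(D)/P(+) = \frac{85}{532}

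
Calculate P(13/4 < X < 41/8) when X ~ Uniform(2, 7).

P(13/4 < X < 41/8) = ∫_{13/4}^{41/8} f(x) dx
where f(x) = \frac{1}{5}
= \frac{3}{8}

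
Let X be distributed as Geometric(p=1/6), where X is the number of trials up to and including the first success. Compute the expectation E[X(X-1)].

E[X(X-1)] = E[X² - X] = E[X²] - E[X]
E[X] = 6
E[X²] = Var(X) + (E[X])² = 30 + (6)² = 66
E[X(X-1)] = 66 - 6 = 60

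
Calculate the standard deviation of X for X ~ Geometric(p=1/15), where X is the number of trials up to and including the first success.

For X ~ Geometric(p=1/15), where X is the number of trials up to and including the first success:
Var(X) = 210
SD(X) = √(Var(X)) = √(210) = \sqrt{210}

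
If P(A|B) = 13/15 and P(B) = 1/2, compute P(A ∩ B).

By definition, P(A|B) = P(A ∩ B) / P(B)
So P(A ∩ B) = P(A|B) × P(B)
= 13/15 × 1/2
= 13/30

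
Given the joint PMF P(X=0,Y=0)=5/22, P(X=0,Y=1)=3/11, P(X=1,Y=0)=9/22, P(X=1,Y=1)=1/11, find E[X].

First find marginal of X:
P(X=0) = 1/2
P(X=1) = 1/2
E[X] = 0 × 1/2 + 1 × 1/2 = 1/2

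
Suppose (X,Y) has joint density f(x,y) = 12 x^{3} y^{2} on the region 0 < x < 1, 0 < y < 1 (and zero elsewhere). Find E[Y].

E[Y] = ∫_0^1 ∫_0^1 y × f(x,y) dx dy
= \frac{3}{4}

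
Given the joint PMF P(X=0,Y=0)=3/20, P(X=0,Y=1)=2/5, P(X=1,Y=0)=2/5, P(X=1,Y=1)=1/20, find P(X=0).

P(X=0) = P(X=0,Y=0) + P(X=0,Y=1)
= 3/20 + 2/5
= 11/20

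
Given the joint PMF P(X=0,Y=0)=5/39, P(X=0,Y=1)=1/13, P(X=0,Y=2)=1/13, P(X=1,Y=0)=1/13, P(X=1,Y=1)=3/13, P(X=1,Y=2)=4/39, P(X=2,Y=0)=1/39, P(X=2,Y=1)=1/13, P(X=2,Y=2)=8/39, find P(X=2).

P(X=2) = P(X=2,Y=0) + P(X=2,Y=1) + P(X=2,Y=2)
= 1/39 + 1/13 + 8/39
= 4/13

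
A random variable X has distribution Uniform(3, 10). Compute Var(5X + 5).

For X ~ Uniform(3, 10):
Var(X) = \frac{49}{12}
Var(5X + 5) = (5)² × Var(X) = 25 × \frac{49}{12} = \frac{1225}{12}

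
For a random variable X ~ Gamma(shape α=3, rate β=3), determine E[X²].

Using the identity E[X²] = Var(X) + (E[X])²:
E[X] = 1
Var(X) = \frac{1}{3}
E[X²] = \frac{1}{3} + (1)²
= \frac{4}{3}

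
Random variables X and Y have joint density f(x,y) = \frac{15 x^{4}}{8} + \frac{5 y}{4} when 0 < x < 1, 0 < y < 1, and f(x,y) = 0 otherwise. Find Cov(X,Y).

E[XY] = ∫∫ xy × f(x,y) dx dy = \frac{35}{96}
E[X] = \frac{5}{8}
E[Y] = \frac{29}{48}
Cov(X,Y) = E[XY] - E[X]E[Y] = - \frac{5}{384}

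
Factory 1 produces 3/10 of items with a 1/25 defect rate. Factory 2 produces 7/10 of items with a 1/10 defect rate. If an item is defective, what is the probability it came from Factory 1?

Using Bayes' theorem:
P(F1) = 3/10, P(D|F1) = 1/25
P(F2) = 7/10, P(D|F2) = 1/10
P(D) = P(D|F1)P(F1) + P(D|F2)P(F2)
     = \frac{41}{500}
P(F1|D) = P(D|F1)P(F1) / P(D)
= \frac{6}{41}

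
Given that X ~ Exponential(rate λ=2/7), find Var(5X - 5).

For X ~ Exponential(rate λ=2/7):
Var(X) = \frac{49}{4}
Var(5X - 5) = (5)² × Var(X) = 25 × \frac{49}{4} = \frac{1225}{4}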